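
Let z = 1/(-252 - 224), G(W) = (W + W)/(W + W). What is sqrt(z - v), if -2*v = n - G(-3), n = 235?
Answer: sqrt(6627229)/238 ≈ 10.817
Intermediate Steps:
G(W) = 1 (G(W) = (2*W)/((2*W)) = (2*W)*(1/(2*W)) = 1)
v = -117 (v = -(235 - 1*1)/2 = -(235 - 1)/2 = -1/2*234 = -117)
z = -1/476 (z = 1/(-476) = -1/476 ≈ -0.0021008)
sqrt(z - v) = sqrt(-1/476 - 1*(-117)) = sqrt(-1/476 + 117) = sqrt(55691/476) = sqrt(6627229)/238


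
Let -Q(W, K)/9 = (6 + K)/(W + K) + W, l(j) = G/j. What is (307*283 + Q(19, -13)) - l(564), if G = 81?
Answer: 16303427/188 ≈ 86720.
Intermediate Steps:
l(j) = 81/j
Q(W, K) = -9*W - 9*(6 + K)/(K + W) (Q(W, K) = -9*((6 + K)/(W + K) + W) = -9*((6 + K)/(K + W) + W) = -9*(W + (6 + K)/(K + W)) = -9*W - 9*(6 + K)/(K + W))
(307*283 + Q(19, -13)) - l(564) = (307*283 + 9*(-6 - 1*(-13) - 1*19² - 1*(-13)*19)/(-13 + 19)) - 81/564 = (86881 + 9*(-6 + 13 - 1*361 + 247)/6) - 81/564 = (86881 + 9*(⅙)*(-6 + 13 - 361 + 247)) - 1*27/188 = (86881 + 9*(⅙)*(-107)) - 27/188 = (86881 - 321/2) - 27/188 = 173441/2 - 27/188 = 16303427/188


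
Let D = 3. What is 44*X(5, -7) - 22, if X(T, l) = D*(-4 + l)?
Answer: -1474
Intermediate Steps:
X(T, l) = -12 + 3*l (X(T, l) = 3*(-4 + l) = -12 + 3*l)
44*X(5, -7) - 22 = 44*(-12 + 3*(-7)) - 22 = 44*(-12 - 21) - 22 = 44*(-33) - 22 = -1452 - 22 = -1474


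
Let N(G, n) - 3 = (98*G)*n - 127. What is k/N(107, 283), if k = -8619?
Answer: -2873/989138 ≈ -0.0029045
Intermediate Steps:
N(G, n) = -124 + 98*G*n (N(G, n) = 3 + ((98*G)*n - 127) = 3 + (98*G*n - 127) = 3 + (-127 + 98*G*n) = -124 + 98*G*n)
k/N(107, 283) = -8619/(-124 + 98*107*283) = -8619/(-124 + 2967538) = -8619/2967414 = -8619*1/2967414 = -2873/989138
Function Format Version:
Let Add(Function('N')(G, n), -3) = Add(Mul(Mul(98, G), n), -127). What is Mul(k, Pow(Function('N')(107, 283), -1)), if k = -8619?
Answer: Rational(-2873, 989138) ≈ -0.0029045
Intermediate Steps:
Function('N')(G, n) = Add(-124, Mul(98, G, n)) (Function('N')(G, n) = Add(3, Add(Mul(Mul(98, G), n), -127)) = Add(3, Add(Mul(98, G, n), -127)) = Add(3, Add(-127, Mul(98, G, n))) = Add(-124, Mul(98, G, n)))
Mul(k, Pow(Function('N')(107, 283), -1)) = Mul(-8619, Pow(Add(-124, Mul(98, 107, 283)), -1)) = Mul(-8619, Pow(Add(-124, 2967538), -1)) = Mul(-8619, Pow(2967414, -1)) = Mul(-8619, Rational(1, 2967414)) = Rational(-2873, 989138)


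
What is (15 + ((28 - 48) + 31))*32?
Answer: 832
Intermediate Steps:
(15 + ((28 - 48) + 31))*32 = (15 + (-20 + 31))*32 = (15 + 11)*32 = 26*32 = 832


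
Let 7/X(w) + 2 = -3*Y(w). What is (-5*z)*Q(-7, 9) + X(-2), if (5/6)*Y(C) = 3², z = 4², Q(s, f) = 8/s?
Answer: 109835/1204 ≈ 91.225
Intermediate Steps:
z = 16
Y(C) = 54/5 (Y(C) = (6/5)*3² = (6/5)*9 = 54/5)
X(w) = -35/172 (X(w) = 7/(-2 - 3*54/5) = 7/(-2 - 162/5) = 7/(-172/5) = 7*(-5/172) = -35/172)
(-5*z)*Q(-7, 9) + X(-2) = (-5*16)*(8/(-7)) - 35/172 = -640*(-1)/7 - 35/172 = -80*(-8/7) - 35/172 = 640/7 - 35/172 = 109835/1204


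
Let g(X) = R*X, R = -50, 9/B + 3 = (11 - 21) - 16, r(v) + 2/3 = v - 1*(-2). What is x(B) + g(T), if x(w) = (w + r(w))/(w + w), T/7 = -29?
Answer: 274019/27 ≈ 10149.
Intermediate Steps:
r(v) = 4/3 + v (r(v) = -⅔ + (v - 1*(-2)) = -⅔ + (v + 2) = -⅔ + (2 + v) = 4/3 + v)
T = -203 (T = 7*(-29) = -203)
B = -9/29 (B = 9/(-3 + ((11 - 21) - 16)) = 9/(-3 + (-10 - 16)) = 9/(-3 - 26) = 9/(-29) = 9*(-1/29) = -9/29 ≈ -0.31034)
x(w) = (4/3 + 2*w)/(2*w) (x(w) = (w + (4/3 + w))/(w + w) = (4/3 + 2*w)/((2*w)) = (4/3 + 2*w)*(1/(2*w)) = (4/3 + 2*w)/(2*w))
g(X) = -50*X
x(B) + g(T) = (⅔ - 9/29)/(-9/29) - 50*(-203) = -29/9*31/87 + 10150 = -31/27 + 10150 = 274019/27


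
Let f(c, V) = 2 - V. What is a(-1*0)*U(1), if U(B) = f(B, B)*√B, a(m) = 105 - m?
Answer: 105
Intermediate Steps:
U(B) = √B*(2 - B) (U(B) = (2 - B)*√B = √B*(2 - B))
a(-1*0)*U(1) = (105 - (-1)*0)*(√1*(2 - 1*1)) = (105 - 1*0)*(1*(2 - 1)) = (105 + 0)*(1*1) = 105*1 = 105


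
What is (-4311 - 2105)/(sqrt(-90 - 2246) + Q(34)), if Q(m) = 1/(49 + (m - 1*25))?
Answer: 372128*I/(-I + 232*sqrt(146)) ≈ -0.047355 + 132.75*I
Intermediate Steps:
Q(m) = 1/(24 + m) (Q(m) = 1/(49 + (m - 25)) = 1/(49 + (-25 + m)) = 1/(24 + m))
(-4311 - 2105)/(sqrt(-90 - 2246) + Q(34)) = (-4311 - 2105)/(sqrt(-90 - 2246) + 1/(24 + 34)) = -6416/(sqrt(-2336) + 1/58) = -6416/(4*I*sqrt(146) + 1/58) = -6416/(1/58 + 4*I*sqrt(146))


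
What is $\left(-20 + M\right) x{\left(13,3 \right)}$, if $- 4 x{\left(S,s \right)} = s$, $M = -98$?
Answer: $\frac{177}{2} \approx 88.5$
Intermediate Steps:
$x{\left(S,s \right)} = - \frac{s}{4}$
$\left(-20 + M\right) x{\left(13,3 \right)} = \left(-20 - 98\right) \left(\left(- \frac{1}{4}\right) 3\right) = \left(-118\right) \left(- \frac{3}{4}\right) = \frac{177}{2}$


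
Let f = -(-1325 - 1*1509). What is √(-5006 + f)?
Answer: 2*I*√543 ≈ 46.605*I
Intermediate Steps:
f = 2834 (f = -(-1325 - 1509) = -1*(-2834) = 2834)
√(-5006 + f) = √(-5006 + 2834) = √(-2172) = 2*I*√543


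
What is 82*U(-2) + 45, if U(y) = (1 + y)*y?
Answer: 209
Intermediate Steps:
U(y) = y*(1 + y)
82*U(-2) + 45 = 82*(-2*(1 - 2)) + 45 = 82*(-2*(-1)) + 45 = 82*2 + 45 = 164 + 45 = 209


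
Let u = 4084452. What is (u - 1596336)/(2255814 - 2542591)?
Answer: -2488116/286777 ≈ -8.6761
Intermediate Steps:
(u - 1596336)/(2255814 - 2542591) = (4084452 - 1596336)/(2255814 - 2542591) = 2488116/(-286777) = 2488116*(-1/286777) = -2488116/286777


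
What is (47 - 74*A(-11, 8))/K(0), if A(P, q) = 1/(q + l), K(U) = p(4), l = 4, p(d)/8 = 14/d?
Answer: 35/24 ≈ 1.4583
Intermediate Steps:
p(d) = 112/d (p(d) = 8*(14/d) = 112/d)
K(U) = 28 (K(U) = 112/4 = 112*(¼) = 28)
A(P, q) = 1/(4 + q) (A(P, q) = 1/(q + 4) = 1/(4 + q))
(47 - 74*A(-11, 8))/K(0) = (47 - 74/(4 + 8))/28 = (47 - 74/12)*(1/28) = (47 - 74*1/12)*(1/28) = (47 - 37/6)*(1/28) = (245/6)*(1/28) = 35/24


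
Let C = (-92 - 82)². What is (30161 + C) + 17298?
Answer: 77735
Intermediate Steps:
C = 30276 (C = (-174)² = 30276)
(30161 + C) + 17298 = (30161 + 30276) + 17298 = 60437 + 17298 = 77735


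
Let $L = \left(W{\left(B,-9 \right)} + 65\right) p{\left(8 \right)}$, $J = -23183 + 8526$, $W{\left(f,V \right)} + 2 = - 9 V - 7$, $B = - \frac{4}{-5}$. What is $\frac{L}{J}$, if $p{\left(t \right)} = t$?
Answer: $- \frac{1096}{14657} \approx -0.074777$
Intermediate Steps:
$B = \frac{4}{5}$ ($B = \left(-4\right) \left(- \frac{1}{5}\right) = \frac{4}{5} \approx 0.8$)
$W{\left(f,V \right)} = -9 - 9 V$ ($W{\left(f,V \right)} = -2 - \left(7 + 9 V\right) = -9 - 9 V$)
$J = -14657$
$L = 1096$ ($L = \left(\left(-9 - -81\right) + 65\right) 8 = \left(\left(-9 + 81\right) + 65\right) 8 = \left(72 + 65\right) 8 = 137 \cdot 8 = 1096$)
$\frac{L}{J} = \frac{1096}{-14657} = 1096 \left(- \frac{1}{14657}\right) = - \frac{1096}{14657}$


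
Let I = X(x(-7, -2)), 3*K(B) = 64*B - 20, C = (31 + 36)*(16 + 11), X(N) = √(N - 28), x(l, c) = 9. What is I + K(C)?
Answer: 115756/3 + I*√19 ≈ 38585.0 + 4.3589*I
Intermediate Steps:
X(N) = √(-28 + N)
C = 1809 (C = 67*27 = 1809)
K(B) = -20/3 + 64*B/3 (K(B) = (64*B - 20)/3 = (-20 + 64*B)/3 = -20/3 + 64*B/3)
I = I*√19 (I = √(-28 + 9) = √(-19) = I*√19 ≈ 4.3589*I)
I + K(C) = I*√19 + (-20/3 + (64/3)*1809) = I*√19 + (-20/3 + 38592) = I*√19 + 115756/3 = 115756/3 + I*√19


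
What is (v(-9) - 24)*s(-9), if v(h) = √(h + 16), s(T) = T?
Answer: 216 - 9*√7 ≈ 192.19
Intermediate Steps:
v(h) = √(16 + h)
(v(-9) - 24)*s(-9) = (√(16 - 9) - 24)*(-9) = (√7 - 24)*(-9) = (-24 + √7)*(-9) = 216 - 9*√7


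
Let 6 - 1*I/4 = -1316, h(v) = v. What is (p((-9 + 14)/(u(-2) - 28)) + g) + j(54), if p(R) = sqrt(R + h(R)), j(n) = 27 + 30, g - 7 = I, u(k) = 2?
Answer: 5352 + I*sqrt(65)/13 ≈ 5352.0 + 0.62017*I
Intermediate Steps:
I = 5288 (I = 24 - 4*(-1316) = 24 + 5264 = 5288)
g = 5295 (g = 7 + 5288 = 5295)
j(n) = 57
p(R) = sqrt(2)*sqrt(R) (p(R) = sqrt(R + R) = sqrt(2*R) = sqrt(2)*sqrt(R))
(p((-9 + 14)/(u(-2) - 28)) + g) + j(54) = (sqrt(2)*sqrt((-9 + 14)/(2 - 28)) + 5295) + 57 = (sqrt(2)*sqrt(5/(-26)) + 5295) + 57 = (sqrt(2)*sqrt(5*(-1/26)) + 5295) + 57 = (sqrt(2)*sqrt(-5/26) + 5295) + 57 = (sqrt(2)*(I*sqrt(130)/26) + 5295) + 57 = (I*sqrt(65)/13 + 5295) + 57 = (5295 + I*sqrt(65)/13) + 57 = 5352 + I*sqrt(65)/13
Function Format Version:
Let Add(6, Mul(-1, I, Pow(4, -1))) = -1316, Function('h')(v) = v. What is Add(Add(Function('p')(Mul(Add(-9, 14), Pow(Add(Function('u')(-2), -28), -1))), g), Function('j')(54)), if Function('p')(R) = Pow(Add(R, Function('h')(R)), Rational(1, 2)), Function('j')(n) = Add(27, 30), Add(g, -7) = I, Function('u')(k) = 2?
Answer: Add(5352, Mul(Rational(1, 13), I, Pow(65, Rational(1, 2)))) ≈ Add(5352.0, Mul(0.62017, I))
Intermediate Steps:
I = 5288 (I = Add(24, Mul(-4, -1316)) = Add(24, 5264) = 5288)
g = 5295 (g = Add(7, 5288) = 5295)
Function('j')(n) = 57
Function('p')(R) = Mul(Pow(2, Rational(1, 2)), Pow(R, Rational(1, 2))) (Function('p')(R) = Pow(Add(R, R), Rational(1, 2)) = Pow(Mul(2, R), Rational(1, 2)) = Mul(Pow(2, Rational(1, 2)), Pow(R, Rational(1, 2))))
Add(Add(Function('p')(Mul(Add(-9, 14), Pow(Add(Function('u')(-2), -28), -1))), g), Function('j')(54)) = Add(Add(Mul(Pow(2, Rational(1, 2)), Pow(Mul(Add(-9, 14), Pow(Add(2, -28), -1)), Rational(1, 2))), 5295), 57) = Add(Add(Mul(Pow(2, Rational(1, 2)), Pow(Mul(5, Pow(-26, -1)), Rational(1, 2))), 5295), 57) = Add(Add(Mul(Pow(2, Rational(1, 2)), Pow(Mul(5, Rational(-1, 26)), Rational(1, 2))), 5295), 57) = Add(Add(Mul(Pow(2, Rational(1, 2)), Pow(Rational(-5, 26), Rational(1, 2))), 5295), 57) = Add(Add(Mul(Pow(2, Rational(1, 2)), Mul(Rational(1, 26), I, Pow(130, Rational(1, 2)))), 5295), 57) = Add(Add(Mul(Rational(1, 13), I, Pow(65, Rational(1, 2))), 5295), 57) = Add(Add(5295, Mul(Rational(1, 13), I, Pow(65, Rational(1, 2)))), 57) = Add(5352, Mul(Rational(1, 13), I, Pow(65, Rational(1, 2))))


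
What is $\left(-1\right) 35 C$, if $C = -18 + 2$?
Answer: $560$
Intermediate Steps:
$C = -16$
$\left(-1\right) 35 C = \left(-1\right) 35 \left(-16\right) = \left(-35\right) \left(-16\right) = 560$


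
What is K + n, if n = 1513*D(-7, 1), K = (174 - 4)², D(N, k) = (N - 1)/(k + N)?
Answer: 92752/3 ≈ 30917.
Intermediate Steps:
D(N, k) = (-1 + N)/(N + k)
K = 28900 (K = 170² = 28900)
n = 6052/3 (n = 1513*((-1 - 7)/(-7 + 1)) = 1513*(-8/(-6)) = 1513*(-⅙*(-8)) = 1513*(4/3) = 6052/3 ≈ 2017.3)
K + n = 28900 + 6052/3 = 92752/3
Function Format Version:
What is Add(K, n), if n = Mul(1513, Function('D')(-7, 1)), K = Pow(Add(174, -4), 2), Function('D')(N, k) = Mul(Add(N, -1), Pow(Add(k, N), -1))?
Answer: Rational(92752, 3) ≈ 30917.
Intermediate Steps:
Function('D')(N, k) = Mul(Pow(Add(N, k), -1), Add(-1, N)) (Function('D')(N, k) = Mul(Add(-1, N), Pow(Add(N, k), -1)) = Mul(Pow(Add(N, k), -1), Add(-1, N)))
K = 28900 (K = Pow(170, 2) = 28900)
n = Rational(6052, 3) (n = Mul(1513, Mul(Pow(Add(-7, 1), -1), Add(-1, -7))) = Mul(1513, Mul(Pow(-6, -1), -8)) = Mul(1513, Mul(Rational(-1, 6), -8)) = Mul(1513, Rational(4, 3)) = Rational(6052, 3) ≈ 2017.3)
Add(K, n) = Add(28900, Rational(6052, 3)) = Rational(92752, 3)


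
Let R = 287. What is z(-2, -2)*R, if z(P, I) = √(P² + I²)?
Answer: 574*√2 ≈ 811.76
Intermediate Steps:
z(P, I) = √(I² + P²)
z(-2, -2)*R = √((-2)² + (-2)²)*287 = √(4 + 4)*287 = √8*287 = (2*√2)*287 = 574*√2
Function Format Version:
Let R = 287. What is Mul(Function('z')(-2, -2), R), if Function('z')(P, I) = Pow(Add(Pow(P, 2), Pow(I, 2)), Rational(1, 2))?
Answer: Mul(574, Pow(2, Rational(1, 2))) ≈ 811.76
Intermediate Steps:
Function('z')(P, I) = Pow(Add(Pow(I, 2), Pow(P, 2)), Rational(1, 2))
Mul(Function('z')(-2, -2), R) = Mul(Pow(Add(Pow(-2, 2), Pow(-2, 2)), Rational(1, 2)), 287) = Mul(Pow(Add(4, 4), Rational(1, 2)), 287) = Mul(Pow(8, Rational(1, 2)), 287) = Mul(Mul(2, Pow(2, Rational(1, 2))), 287) = Mul(574, Pow(2, Rational(1, 2)))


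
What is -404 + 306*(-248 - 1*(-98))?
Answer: -46304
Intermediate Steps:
-404 + 306*(-248 - 1*(-98)) = -404 + 306*(-248 + 98) = -404 + 306*(-150) = -404 - 45900 = -46304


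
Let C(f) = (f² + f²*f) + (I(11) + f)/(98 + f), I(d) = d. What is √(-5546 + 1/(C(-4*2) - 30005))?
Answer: 4*I*√289308776629721/913589 ≈ 74.471*I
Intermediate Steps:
C(f) = f² + f³ + (11 + f)/(98 + f) (C(f) = (f² + f²*f) + (11 + f)/(98 + f) = (f² + f³) + (11 + f)/(98 + f) = f² + f³ + (11 + f)/(98 + f))
√(-5546 + 1/(C(-4*2) - 30005)) = √(-5546 + 1/((11 - 4*2 + (-4*2)⁴ + 98*(-4*2)² + 99*(-4*2)³)/(98 - 4*2) - 30005)) = √(-5546 + 1/((11 - 8 + (-8)⁴ + 98*(-8)² + 99*(-8)³)/(98 - 8) - 30005)) = √(-5546 + 1/((11 - 8 + 4096 + 98*64 + 99*(-512))/90 - 30005)) = √(-5546 + 1/((11 - 8 + 4096 + 6272 - 50688)/90 - 30005)) = √(-5546 + 1/((1/90)*(-40317) - 30005)) = √(-5546 + 1/(-13439/30 - 30005)) = √(-5546 + 1/(-913589/30)) = √(-5546 - 30/913589) = √(-5066764624/913589) = 4*I*√289308776629721/913589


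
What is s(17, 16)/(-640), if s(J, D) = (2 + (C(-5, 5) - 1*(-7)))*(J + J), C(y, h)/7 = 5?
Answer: -187/80 ≈ -2.3375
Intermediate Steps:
C(y, h) = 35 (C(y, h) = 7*5 = 35)
s(J, D) = 88*J (s(J, D) = (2 + (35 - 1*(-7)))*(J + J) = (2 + (35 + 7))*(2*J) = (2 + 42)*(2*J) = 44*(2*J) = 88*J)
s(17, 16)/(-640) = (88*17)/(-640) = 1496*(-1/640) = -187/80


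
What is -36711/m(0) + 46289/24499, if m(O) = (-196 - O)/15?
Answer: 13499814479/4801804 ≈ 2811.4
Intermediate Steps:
m(O) = -196/15 - O/15 (m(O) = (-196 - O)*(1/15) = -196/15 - O/15)
-36711/m(0) + 46289/24499 = -36711/(-196/15 - 1/15*0) + 46289/24499 = -36711/(-196/15 + 0) + 46289*(1/24499) = -36711/(-196/15) + 46289/24499 = -36711*(-15/196) + 46289/24499 = 550665/196 + 46289/24499 = 13499814479/4801804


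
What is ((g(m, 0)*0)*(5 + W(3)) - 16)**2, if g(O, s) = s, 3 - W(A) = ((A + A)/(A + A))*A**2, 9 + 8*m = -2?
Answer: 256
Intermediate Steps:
m = -11/8 (m = -9/8 + (1/8)*(-2) = -9/8 - 1/4 = -11/8 ≈ -1.3750)
W(A) = 3 - A**2 (W(A) = 3 - (A + A)/(A + A)*A**2 = 3 - (2*A)/((2*A))*A**2 = 3 - (2*A)*(1/(2*A))*A**2 = 3 - A**2)
((g(m, 0)*0)*(5 + W(3)) - 16)**2 = ((0*0)*(5 + (3 - 1*3**2)) - 16)**2 = (0*(5 + (3 - 1*9)) - 16)**2 = (0*(5 + (3 - 9)) - 16)**2 = (0*(5 - 6) - 16)**2 = (0*(-1) - 16)**2 = (0 - 16)**2 = (-16)**2 = 256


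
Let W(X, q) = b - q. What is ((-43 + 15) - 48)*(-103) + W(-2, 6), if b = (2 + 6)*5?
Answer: 7862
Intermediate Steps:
b = 40 (b = 8*5 = 40)
W(X, q) = 40 - q
((-43 + 15) - 48)*(-103) + W(-2, 6) = ((-43 + 15) - 48)*(-103) + (40 - 1*6) = (-28 - 48)*(-103) + (40 - 6) = -76*(-103) + 34 = 7828 + 34 = 7862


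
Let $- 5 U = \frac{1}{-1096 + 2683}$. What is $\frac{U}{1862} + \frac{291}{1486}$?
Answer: $\frac{1074878696}{5488901355} \approx 0.19583$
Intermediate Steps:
$U = - \frac{1}{7935}$ ($U = - \frac{1}{5 \left(-1096 + 2683\right)} = - \frac{1}{5 \cdot 1587} = \left(- \frac{1}{5}\right) \frac{1}{1587} = - \frac{1}{7935} \approx -0.00012602$)
$\frac{U}{1862} + \frac{291}{1486} = - \frac{1}{7935 \cdot 1862} + \frac{291}{1486} = \left(- \frac{1}{7935}\right) \frac{1}{1862} + 291 \cdot \frac{1}{1486} = - \frac{1}{14774970} + \frac{291}{1486} = \frac{1074878696}{5488901355}$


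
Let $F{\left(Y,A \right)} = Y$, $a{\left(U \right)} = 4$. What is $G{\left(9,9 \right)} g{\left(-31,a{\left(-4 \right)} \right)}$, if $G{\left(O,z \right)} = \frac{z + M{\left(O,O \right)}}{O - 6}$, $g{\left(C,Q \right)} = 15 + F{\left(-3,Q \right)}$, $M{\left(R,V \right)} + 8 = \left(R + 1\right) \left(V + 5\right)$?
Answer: $564$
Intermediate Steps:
$M{\left(R,V \right)} = -8 + \left(1 + R\right) \left(5 + V\right)$ ($M{\left(R,V \right)} = -8 + \left(R + 1\right) \left(V + 5\right) = -8 + \left(1 + R\right) \left(5 + V\right)$)
$g{\left(C,Q \right)} = 12$ ($g{\left(C,Q \right)} = 15 - 3 = 12$)
$G{\left(O,z \right)} = \frac{-3 + z + O^{2} + 6 O}{-6 + O}$ ($G{\left(O,z \right)} = \frac{z + \left(-3 + O + 5 O + O O\right)}{O - 6} = \frac{z + \left(-3 + O + 5 O + O^{2}\right)}{-6 + O} = \frac{z + \left(-3 + O^{2} + 6 O\right)}{-6 + O} = \frac{-3 + z + O^{2} + 6 O}{-6 + O}$)
$G{\left(9,9 \right)} g{\left(-31,a{\left(-4 \right)} \right)} = \frac{-3 + 9 + 9^{2} + 6 \cdot 9}{-6 + 9} \cdot 12 = \frac{-3 + 9 + 81 + 54}{3} \cdot 12 = \frac{1}{3} \cdot 141 \cdot 12 = 47 \cdot 12 = 564$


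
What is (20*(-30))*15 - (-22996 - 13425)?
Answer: 27421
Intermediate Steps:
(20*(-30))*15 - (-22996 - 13425) = -600*15 - 1*(-36421) = -9000 + 36421 = 27421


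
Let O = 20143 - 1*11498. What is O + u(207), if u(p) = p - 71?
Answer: 8781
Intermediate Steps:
u(p) = -71 + p
O = 8645 (O = 20143 - 11498 = 8645)
O + u(207) = 8645 + (-71 + 207) = 8645 + 136 = 8781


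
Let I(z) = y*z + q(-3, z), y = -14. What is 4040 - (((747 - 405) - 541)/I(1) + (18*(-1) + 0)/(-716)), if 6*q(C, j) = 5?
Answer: 113831117/28282 ≈ 4024.9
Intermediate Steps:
q(C, j) = ⅚ (q(C, j) = (⅙)*5 = ⅚)
I(z) = ⅚ - 14*z (I(z) = -14*z + ⅚ = ⅚ - 14*z)
4040 - (((747 - 405) - 541)/I(1) + (18*(-1) + 0)/(-716)) = 4040 - (((747 - 405) - 541)/(⅚ - 14*1) + (18*(-1) + 0)/(-716)) = 4040 - ((342 - 541)/(⅚ - 14) + (-18 + 0)*(-1/716)) = 4040 - (-199/(-79/6) - 18*(-1/716)) = 4040 - (-199*(-6/79) + 9/358) = 4040 - (1194/79 + 9/358) = 4040 - 1*428163/28282 = 4040 - 428163/28282 = 113831117/28282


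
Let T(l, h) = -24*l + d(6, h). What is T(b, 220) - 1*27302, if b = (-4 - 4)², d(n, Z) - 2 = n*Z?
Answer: -27516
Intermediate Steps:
d(n, Z) = 2 + Z*n (d(n, Z) = 2 + n*Z = 2 + Z*n)
b = 64 (b = (-8)² = 64)
T(l, h) = 2 - 24*l + 6*h (T(l, h) = -24*l + (2 + h*6) = -24*l + (2 + 6*h) = 2 - 24*l + 6*h)
T(b, 220) - 1*27302 = (2 - 24*64 + 6*220) - 1*27302 = (2 - 1536 + 1320) - 27302 = -214 - 27302 = -27516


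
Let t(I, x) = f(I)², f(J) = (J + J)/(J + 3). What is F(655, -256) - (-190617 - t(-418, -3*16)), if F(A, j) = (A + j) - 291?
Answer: 32848312021/172225 ≈ 1.9073e+5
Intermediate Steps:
F(A, j) = -291 + A + j
f(J) = 2*J/(3 + J) (f(J) = (2*J)/(3 + J) = 2*J/(3 + J))
t(I, x) = 4*I²/(3 + I)² (t(I, x) = (2*I/(3 + I))² = 4*I²/(3 + I)²)
F(655, -256) - (-190617 - t(-418, -3*16)) = (-291 + 655 - 256) - (-190617 - 4*(-418)²/(3 - 418)²) = 108 - (-190617 - 4*174724/(-415)²) = 108 - (-190617 - 4*174724/172225) = 108 - (-190617 - 1*698896/172225) = 108 - (-190617 - 698896/172225) = 108 - 1*(-32829711721/172225) = 108 + 32829711721/172225 = 32848312021/172225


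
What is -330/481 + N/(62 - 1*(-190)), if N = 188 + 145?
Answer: 8557/13468 ≈ 0.63536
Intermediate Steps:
N = 333
-330/481 + N/(62 - 1*(-190)) = -330/481 + 333/(62 - 1*(-190)) = -330*1/481 + 333/(62 + 190) = -330/481 + 333/252 = -330/481 + 333*(1/252) = -330/481 + 37/28 = 8557/13468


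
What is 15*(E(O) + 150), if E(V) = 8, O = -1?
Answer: 2370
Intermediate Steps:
15*(E(O) + 150) = 15*(8 + 150) = 15*158 = 2370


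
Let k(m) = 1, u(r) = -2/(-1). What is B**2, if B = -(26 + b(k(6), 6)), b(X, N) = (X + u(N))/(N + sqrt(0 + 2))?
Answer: 406811/578 - 1353*sqrt(2)/289 ≈ 697.20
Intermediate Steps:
u(r) = 2 (u(r) = -2*(-1) = 2)
b(X, N) = (2 + X)/(N + sqrt(2)) (b(X, N) = (X + 2)/(N + sqrt(0 + 2)) = (2 + X)/(N + sqrt(2)))
B = -26 - 3/(6 + sqrt(2)) (B = -(26 + (2 + 1)/(6 + sqrt(2))) = -(26 + 3/(6 + sqrt(2))) = -26 - 3/(6 + sqrt(2)) ≈ -26.405)
B**2 = (-451/17 + 3*sqrt(2)/34)**2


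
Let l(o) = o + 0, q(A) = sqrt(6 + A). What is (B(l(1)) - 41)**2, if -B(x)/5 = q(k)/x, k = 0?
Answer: 1831 + 410*sqrt(6) ≈ 2835.3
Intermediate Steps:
l(o) = o
B(x) = -5*sqrt(6)/x (B(x) = -5*sqrt(6 + 0)/x = -5*sqrt(6)/x)
(B(l(1)) - 41)**2 = (-5*sqrt(6)/1 - 41)**2 = (-5*sqrt(6)*1 - 41)**2 = (-5*sqrt(6) - 41)**2 = (-41 - 5*sqrt(6))**2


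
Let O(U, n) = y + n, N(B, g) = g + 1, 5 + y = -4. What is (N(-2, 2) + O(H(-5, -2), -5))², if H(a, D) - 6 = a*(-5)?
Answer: 121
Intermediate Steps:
y = -9 (y = -5 - 4 = -9)
N(B, g) = 1 + g
H(a, D) = 6 - 5*a (H(a, D) = 6 + a*(-5) = 6 - 5*a)
O(U, n) = -9 + n
(N(-2, 2) + O(H(-5, -2), -5))² = ((1 + 2) + (-9 - 5))² = (3 - 14)² = (-11)² = 121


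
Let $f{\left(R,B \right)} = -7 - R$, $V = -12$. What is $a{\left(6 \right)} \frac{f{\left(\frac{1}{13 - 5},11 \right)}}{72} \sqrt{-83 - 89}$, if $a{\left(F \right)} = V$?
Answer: $\frac{19 i \sqrt{43}}{8} \approx 15.574 i$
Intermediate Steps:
$a{\left(F \right)} = -12$
$a{\left(6 \right)} \frac{f{\left(\frac{1}{13 - 5},11 \right)}}{72} \sqrt{-83 - 89} = - 12 \frac{-7 - \frac{1}{13 - 5}}{72} \sqrt{-83 - 89} = - 12 \left(-7 - \frac{1}{8}\right) \frac{1}{72} \sqrt{-172} = - 12 \left(-7 - \frac{1}{8}\right) \frac{1}{72} \cdot 2 i \sqrt{43} = - 12 \left(\left(- \frac{57}{8}\right) \frac{1}{72}\right) 2 i \sqrt{43} = \left(-12\right) \left(- \frac{19}{192}\right) 2 i \sqrt{43} = \frac{19 \cdot 2 i \sqrt{43}}{16} = \frac{19 i \sqrt{43}}{8}$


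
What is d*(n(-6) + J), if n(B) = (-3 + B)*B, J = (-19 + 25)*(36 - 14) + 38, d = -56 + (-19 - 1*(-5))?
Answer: -15680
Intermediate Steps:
d = -70 (d = -56 + (-19 + 5) = -56 - 14 = -70)
J = 170 (J = 6*22 + 38 = 132 + 38 = 170)
n(B) = B*(-3 + B)
d*(n(-6) + J) = -70*(-6*(-3 - 6) + 170) = -70*(-6*(-9) + 170) = -70*(54 + 170) = -70*224 = -15680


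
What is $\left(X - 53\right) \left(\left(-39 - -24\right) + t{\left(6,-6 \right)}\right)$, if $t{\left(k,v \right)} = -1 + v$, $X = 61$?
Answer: $-176$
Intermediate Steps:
$\left(X - 53\right) \left(\left(-39 - -24\right) + t{\left(6,-6 \right)}\right) = \left(61 - 53\right) \left(\left(-39 - -24\right) - 7\right) = \left(61 - 53\right) \left(\left(-39 + 24\right) - 7\right) = 8 \left(-15 - 7\right) = 8 \left(-22\right) = -176$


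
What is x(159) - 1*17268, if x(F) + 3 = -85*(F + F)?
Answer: -44301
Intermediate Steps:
x(F) = -3 - 170*F (x(F) = -3 - 85*(F + F) = -3 - 170*F)
x(159) - 1*17268 = (-3 - 170*159) - 1*17268 = (-3 - 27030) - 17268 = -27033 - 17268 = -44301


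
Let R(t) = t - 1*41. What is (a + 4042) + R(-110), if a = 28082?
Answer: 31973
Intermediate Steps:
R(t) = -41 + t (R(t) = t - 41 = -41 + t)
(a + 4042) + R(-110) = (28082 + 4042) + (-41 - 110) = 32124 - 151 = 31973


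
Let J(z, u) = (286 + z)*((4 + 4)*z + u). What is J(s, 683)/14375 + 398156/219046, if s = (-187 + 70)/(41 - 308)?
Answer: 193260567139311/12470767943125 ≈ 15.497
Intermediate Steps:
s = 39/89 (s = -117/(-267) = -117*(-1/267) = 39/89 ≈ 0.43820)
J(z, u) = (286 + z)*(u + 8*z) (J(z, u) = (286 + z)*(8*z + u) = (286 + z)*(u + 8*z))
J(s, 683)/14375 + 398156/219046 = (8*(39/89)² + 286*683 + 2288*(39/89) + 683*(39/89))/14375 + 398156/219046 = (8*(1521/7921) + 195338 + 89232/89 + 26637/89)*(1/14375) + 398156*(1/219046) = (12168/7921 + 195338 + 89232/89 + 26637/89)*(1/14375) + 199078/109523 = (1557596807/7921)*(1/14375) + 199078/109523 = 1557596807/113864375 + 199078/109523 = 193260567139311/12470767943125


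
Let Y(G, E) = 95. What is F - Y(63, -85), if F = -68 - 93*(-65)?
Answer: 5882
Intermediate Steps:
F = 5977 (F = -68 + 6045 = 5977)
F - Y(63, -85) = 5977 - 1*95 = 5977 - 95 = 5882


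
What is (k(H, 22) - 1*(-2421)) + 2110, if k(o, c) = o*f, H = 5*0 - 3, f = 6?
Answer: 4513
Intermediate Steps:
H = -3 (H = 0 - 3 = -3)
k(o, c) = 6*o (k(o, c) = o*6 = 6*o)
(k(H, 22) - 1*(-2421)) + 2110 = (6*(-3) - 1*(-2421)) + 2110 = (-18 + 2421) + 2110 = 2403 + 2110 = 4513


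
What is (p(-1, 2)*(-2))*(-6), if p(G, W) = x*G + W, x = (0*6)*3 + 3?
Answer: -12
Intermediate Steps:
x = 3 (x = 0*3 + 3 = 0 + 3 = 3)
p(G, W) = W + 3*G (p(G, W) = 3*G + W = W + 3*G)
(p(-1, 2)*(-2))*(-6) = ((2 + 3*(-1))*(-2))*(-6) = ((2 - 3)*(-2))*(-6) = -1*(-2)*(-6) = 2*(-6) = -12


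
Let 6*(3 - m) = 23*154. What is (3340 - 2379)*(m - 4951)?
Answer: -15967015/3 ≈ -5.3223e+6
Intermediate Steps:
m = -1762/3 (m = 3 - 23*154/6 = 3 - ⅙*3542 = 3 - 1771/3 = -1762/3 ≈ -587.33)
(3340 - 2379)*(m - 4951) = (3340 - 2379)*(-1762/3 - 4951) = 961*(-16615/3) = -15967015/3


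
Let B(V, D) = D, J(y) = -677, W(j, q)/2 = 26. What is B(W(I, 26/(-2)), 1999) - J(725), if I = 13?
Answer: 2676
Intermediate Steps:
W(j, q) = 52 (W(j, q) = 2*26 = 52)
B(W(I, 26/(-2)), 1999) - J(725) = 1999 - 1*(-677) = 1999 + 677 = 2676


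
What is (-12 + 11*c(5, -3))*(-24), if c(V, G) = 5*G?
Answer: 4248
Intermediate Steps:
(-12 + 11*c(5, -3))*(-24) = (-12 + 11*(5*(-3)))*(-24) = (-12 + 11*(-15))*(-24) = (-12 - 165)*(-24) = -177*(-24) = 4248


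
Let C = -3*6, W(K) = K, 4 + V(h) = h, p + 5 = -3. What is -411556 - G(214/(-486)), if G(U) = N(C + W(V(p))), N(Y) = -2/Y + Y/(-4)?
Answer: -12346907/30 ≈ -4.1156e+5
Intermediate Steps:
p = -8 (p = -5 - 3 = -8)
V(h) = -4 + h
C = -18
N(Y) = -2/Y - Y/4 (N(Y) = -2/Y + Y*(-¼) = -2/Y - Y/4)
G(U) = 227/30 (G(U) = -2/(-18 + (-4 - 8)) - (-18 + (-4 - 8))/4 = -2/(-18 - 12) - (-18 - 12)/4 = -2/(-30) - ¼*(-30) = -2*(-1/30) + 15/2 = 1/15 + 15/2 = 227/30)
-411556 - G(214/(-486)) = -411556 - 1*227/30 = -411556 - 227/30 = -12346907/30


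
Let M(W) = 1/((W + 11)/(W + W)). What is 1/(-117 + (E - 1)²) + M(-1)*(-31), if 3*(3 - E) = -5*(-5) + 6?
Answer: 13223/2140 ≈ 6.1790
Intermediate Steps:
E = -22/3 (E = 3 - (-5*(-5) + 6)/3 = 3 - (25 + 6)/3 = 3 - ⅓*31 = 3 - 31/3 = -22/3 ≈ -7.3333)
M(W) = 2*W/(11 + W) (M(W) = 1/((11 + W)/((2*W))) = 1/((11 + W)*(1/(2*W))) = 1/((11 + W)/(2*W)) = 2*W/(11 + W))
1/(-117 + (E - 1)²) + M(-1)*(-31) = 1/(-117 + (-22/3 - 1)²) + (2*(-1)/(11 - 1))*(-31) = 1/(-117 + (-25/3)²) + (2*(-1)/10)*(-31) = 1/(-117 + 625/9) + (2*(-1)*(⅒))*(-31) = 1/(-428/9) - ⅕*(-31) = -9/428 + 31/5 = 13223/2140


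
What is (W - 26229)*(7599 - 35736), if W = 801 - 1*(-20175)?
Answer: 147803661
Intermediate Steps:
W = 20976 (W = 801 + 20175 = 20976)
(W - 26229)*(7599 - 35736) = (20976 - 26229)*(7599 - 35736) = -5253*(-28137) = 147803661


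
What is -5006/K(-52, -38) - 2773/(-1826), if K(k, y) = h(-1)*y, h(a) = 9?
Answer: 5044661/312246 ≈ 16.156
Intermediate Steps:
K(k, y) = 9*y
-5006/K(-52, -38) - 2773/(-1826) = -5006/(9*(-38)) - 2773/(-1826) = -5006/(-342) - 2773*(-1/1826) = -5006*(-1/342) + 2773/1826 = 2503/171 + 2773/1826 = 5044661/312246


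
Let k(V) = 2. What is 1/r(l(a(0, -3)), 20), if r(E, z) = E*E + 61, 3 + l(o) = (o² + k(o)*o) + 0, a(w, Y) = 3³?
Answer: 1/608461 ≈ 1.6435e-6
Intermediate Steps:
a(w, Y) = 27
l(o) = -3 + o² + 2*o (l(o) = -3 + ((o² + 2*o) + 0) = -3 + (o² + 2*o) = -3 + o² + 2*o)
r(E, z) = 61 + E² (r(E, z) = E² + 61 = 61 + E²)
1/r(l(a(0, -3)), 20) = 1/(61 + (-3 + 27² + 2*27)²) = 1/(61 + (-3 + 729 + 54)²) = 1/(61 + 780²) = 1/(61 + 608400) = 1/608461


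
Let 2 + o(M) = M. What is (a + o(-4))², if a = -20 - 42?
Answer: 4624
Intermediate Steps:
a = -62
o(M) = -2 + M
(a + o(-4))² = (-62 + (-2 - 4))² = (-62 - 6)² = (-68)² = 4624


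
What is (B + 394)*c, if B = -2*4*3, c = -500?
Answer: -185000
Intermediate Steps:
B = -24 (B = -8*3 = -24)
(B + 394)*c = (-24 + 394)*(-500) = 370*(-500) = -185000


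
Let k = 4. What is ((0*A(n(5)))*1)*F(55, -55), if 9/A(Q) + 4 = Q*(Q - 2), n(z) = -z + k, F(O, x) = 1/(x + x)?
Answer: 0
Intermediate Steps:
F(O, x) = 1/(2*x)
n(z) = 4 - z (n(z) = -z + 4 = 4 - z)
A(Q) = 9/(-4 + Q*(-2 + Q)) (A(Q) = 9/(-4 + Q*(Q - 2)) = 9/(-4 + Q*(-2 + Q)))
((0*A(n(5)))*1)*F(55, -55) = ((0*(9/(-4 + (4 - 1*5)² - 2*(4 - 1*5))))*1)*((½)/(-55)) = ((0*(9/(-4 + (4 - 5)² - 2*(4 - 5))))*1)*((½)*(-1/55)) = ((0*(9/(-4 + (-1)² - 2*(-1))))*1)*(-1/110) = ((0*(9/(-4 + 1 + 2)))*1)*(-1/110) = ((0*(9/(-1)))*1)*(-1/110) = ((0*(9*(-1)))*1)*(-1/110) = ((0*(-9))*1)*(-1/110) = (0*1)*(-1/110) = 0*(-1/110) = 0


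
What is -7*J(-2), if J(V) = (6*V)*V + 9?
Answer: -231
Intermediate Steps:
J(V) = 9 + 6*V**2 (J(V) = 6*V**2 + 9 = 9 + 6*V**2)
-7*J(-2) = -7*(9 + 6*(-2)**2) = -7*(9 + 6*4) = -7*(9 + 24) = -7*33 = -231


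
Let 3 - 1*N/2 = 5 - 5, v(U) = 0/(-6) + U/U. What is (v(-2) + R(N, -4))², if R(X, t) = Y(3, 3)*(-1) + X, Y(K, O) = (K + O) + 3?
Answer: 4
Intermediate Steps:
v(U) = 1 (v(U) = 0*(-⅙) + 1 = 0 + 1 = 1)
Y(K, O) = 3 + K + O
N = 6 (N = 6 - 2*(5 - 5) = 6 - 2*0 = 6 + 0 = 6)
R(X, t) = -9 + X (R(X, t) = (3 + 3 + 3)*(-1) + X = 9*(-1) + X = -9 + X)
(v(-2) + R(N, -4))² = (1 + (-9 + 6))² = (1 - 3)² = (-2)² = 4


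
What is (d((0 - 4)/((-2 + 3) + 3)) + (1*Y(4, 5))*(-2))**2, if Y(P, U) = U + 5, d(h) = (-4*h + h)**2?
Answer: 121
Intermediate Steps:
d(h) = 9*h**2 (d(h) = (-3*h)**2 = 9*h**2)
Y(P, U) = 5 + U
(d((0 - 4)/((-2 + 3) + 3)) + (1*Y(4, 5))*(-2))**2 = (9*((0 - 4)/((-2 + 3) + 3))**2 + (1*(5 + 5))*(-2))**2 = (9*(-4/(1 + 3))**2 + (1*10)*(-2))**2 = (9*(-4/4)**2 + 10*(-2))**2 = (9*(-4*1/4)**2 - 20)**2 = (9*(-1)**2 - 20)**2 = (9*1 - 20)**2 = (9 - 20)**2 = (-11)**2 = 121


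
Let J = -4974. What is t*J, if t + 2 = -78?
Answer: 397920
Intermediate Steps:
t = -80 (t = -2 - 78 = -80)
t*J = -80*(-4974) = 397920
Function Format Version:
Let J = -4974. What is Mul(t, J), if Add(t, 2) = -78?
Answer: 397920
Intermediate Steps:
t = -80 (t = Add(-2, -78) = -80)
Mul(t, J) = Mul(-80, -4974) = 397920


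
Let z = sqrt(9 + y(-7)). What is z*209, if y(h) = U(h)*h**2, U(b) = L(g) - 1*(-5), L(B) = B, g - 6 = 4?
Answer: 418*sqrt(186) ≈ 5700.8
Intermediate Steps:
g = 10 (g = 6 + 4 = 10)
U(b) = 15 (U(b) = 10 - 1*(-5) = 10 + 5 = 15)
y(h) = 15*h**2
z = 2*sqrt(186) (z = sqrt(9 + 15*(-7)**2) = sqrt(9 + 15*49) = sqrt(9 + 735) = sqrt(744) = 2*sqrt(186) ≈ 27.276)
z*209 = (2*sqrt(186))*209 = 418*sqrt(186)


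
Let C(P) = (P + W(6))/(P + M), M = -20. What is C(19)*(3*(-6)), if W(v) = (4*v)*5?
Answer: 2502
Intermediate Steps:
W(v) = 20*v
C(P) = (120 + P)/(-20 + P) (C(P) = (P + 20*6)/(P - 20) = (P + 120)/(-20 + P) = (120 + P)/(-20 + P))
C(19)*(3*(-6)) = ((120 + 19)/(-20 + 19))*(3*(-6)) = (139/(-1))*(-18) = -1*139*(-18) = -139*(-18) = 2502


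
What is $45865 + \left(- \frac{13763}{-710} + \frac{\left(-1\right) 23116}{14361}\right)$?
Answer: $\frac{467834996233}{10196310} \approx 45883.0$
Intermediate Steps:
$45865 + \left(- \frac{13763}{-710} + \frac{\left(-1\right) 23116}{14361}\right) = 45865 - - \frac{181238083}{10196310} = 45865 + \left(\frac{13763}{710} - \frac{23116}{14361}\right) = 45865 + \frac{181238083}{10196310} = \frac{467834996233}{10196310}$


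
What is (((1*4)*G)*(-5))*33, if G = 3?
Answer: -1980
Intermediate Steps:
(((1*4)*G)*(-5))*33 = (((1*4)*3)*(-5))*33 = ((4*3)*(-5))*33 = (12*(-5))*33 = -60*33 = -1980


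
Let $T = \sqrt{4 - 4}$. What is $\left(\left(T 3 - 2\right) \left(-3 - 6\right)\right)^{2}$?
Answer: $324$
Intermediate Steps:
$T = 0$ ($T = \sqrt{0} = 0$)
$\left(\left(T 3 - 2\right) \left(-3 - 6\right)\right)^{2} = \left(\left(0 \cdot 3 - 2\right) \left(-3 - 6\right)\right)^{2} = \left(\left(0 - 2\right) \left(-3 - 6\right)\right)^{2} = \left(\left(-2\right) \left(-9\right)\right)^{2} = 18^{2} = 324$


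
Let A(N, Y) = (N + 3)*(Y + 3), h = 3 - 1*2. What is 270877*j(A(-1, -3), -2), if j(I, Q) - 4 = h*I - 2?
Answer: 541754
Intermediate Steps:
h = 1 (h = 3 - 2 = 1)
A(N, Y) = (3 + N)*(3 + Y)
j(I, Q) = 2 + I (j(I, Q) = 4 + (1*I - 2) = 4 + (I - 2) = 4 + (-2 + I) = 2 + I)
270877*j(A(-1, -3), -2) = 270877*(2 + (9 + 3*(-1) + 3*(-3) - 1*(-3))) = 270877*(2 + (9 - 3 - 9 + 3)) = 270877*(2 + 0) = 270877*2 = 541754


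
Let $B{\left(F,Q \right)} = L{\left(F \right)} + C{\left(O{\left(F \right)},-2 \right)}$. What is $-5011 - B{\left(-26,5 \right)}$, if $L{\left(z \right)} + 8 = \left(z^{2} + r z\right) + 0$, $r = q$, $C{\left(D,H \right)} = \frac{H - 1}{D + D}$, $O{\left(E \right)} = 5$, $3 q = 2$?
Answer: $- \frac{169841}{30} \approx -5661.4$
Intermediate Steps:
$q = \frac{2}{3}$ ($q = \frac{1}{3} \cdot 2 = \frac{2}{3} \approx 0.66667$)
$C{\left(D,H \right)} = \frac{-1 + H}{2 D}$
$r = \frac{2}{3} \approx 0.66667$
$L{\left(z \right)} = -8 + z^{2} + \frac{2 z}{3}$ ($L{\left(z \right)} = -8 + \left(\left(z^{2} + \frac{2 z}{3}\right) + 0\right) = -8 + \left(z^{2} + \frac{2 z}{3}\right) = -8 + z^{2} + \frac{2 z}{3}$)
$B{\left(F,Q \right)} = - \frac{83}{10} + F^{2} + \frac{2 F}{3}$ ($B{\left(F,Q \right)} = \left(-8 + F^{2} + \frac{2 F}{3}\right) + \frac{-1 - 2}{2 \cdot 5} = \left(-8 + F^{2} + \frac{2 F}{3}\right) + \frac{1}{2} \cdot \frac{1}{5} \left(-3\right) = \left(-8 + F^{2} + \frac{2 F}{3}\right) - \frac{3}{10} = - \frac{83}{10} + F^{2} + \frac{2 F}{3}$)
$-5011 - B{\left(-26,5 \right)} = -5011 - \left(- \frac{83}{10} + \left(-26\right)^{2} + \frac{2}{3} \left(-26\right)\right) = -5011 - \left(- \frac{83}{10} + 676 - \frac{52}{3}\right) = -5011 - \frac{19511}{30} = - \frac{169841}{30}$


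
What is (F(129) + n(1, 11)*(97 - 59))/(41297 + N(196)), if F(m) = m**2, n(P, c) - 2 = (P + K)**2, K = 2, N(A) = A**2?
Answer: 17059/79713 ≈ 0.21401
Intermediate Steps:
n(P, c) = 2 + (2 + P)**2 (n(P, c) = 2 + (P + 2)**2 = 2 + (2 + P)**2)
(F(129) + n(1, 11)*(97 - 59))/(41297 + N(196)) = (129**2 + (2 + (2 + 1)**2)*(97 - 59))/(41297 + 196**2) = (16641 + (2 + 3**2)*38)/(41297 + 38416) = (16641 + (2 + 9)*38)/79713 = (16641 + 11*38)*(1/79713) = (16641 + 418)*(1/79713) = 17059*(1/79713) = 17059/79713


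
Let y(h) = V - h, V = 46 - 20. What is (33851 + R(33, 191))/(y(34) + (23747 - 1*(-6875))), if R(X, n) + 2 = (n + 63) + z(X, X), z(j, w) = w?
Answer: 17068/15307 ≈ 1.1150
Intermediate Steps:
V = 26
R(X, n) = 61 + X + n (R(X, n) = -2 + ((n + 63) + X) = -2 + ((63 + n) + X) = -2 + (63 + X + n) = 61 + X + n)
y(h) = 26 - h
(33851 + R(33, 191))/(y(34) + (23747 - 1*(-6875))) = (33851 + (61 + 33 + 191))/((26 - 1*34) + (23747 - 1*(-6875))) = (33851 + 285)/((26 - 34) + (23747 + 6875)) = 34136/(-8 + 30622) = 34136/30614 = 34136*(1/30614) = 17068/15307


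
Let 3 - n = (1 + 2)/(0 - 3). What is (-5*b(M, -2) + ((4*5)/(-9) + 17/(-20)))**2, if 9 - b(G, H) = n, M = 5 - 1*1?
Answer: 25532809/32400 ≈ 788.05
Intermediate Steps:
M = 4 (M = 5 - 1 = 4)
n = 4 (n = 3 - (1 + 2)/(0 - 3) = 3 - 3/(-3) = 3 - 3*(-1)/3 = 3 - 1*(-1) = 3 + 1 = 4)
b(G, H) = 5 (b(G, H) = 9 - 1*4 = 9 - 4 = 5)
(-5*b(M, -2) + ((4*5)/(-9) + 17/(-20)))**2 = (-5*5 + ((4*5)/(-9) + 17/(-20)))**2 = (-25 + (20*(-1/9) + 17*(-1/20)))**2 = (-25 + (-20/9 - 17/20))**2 = (-25 - 553/180)**2 = (-5053/180)**2 = 25532809/32400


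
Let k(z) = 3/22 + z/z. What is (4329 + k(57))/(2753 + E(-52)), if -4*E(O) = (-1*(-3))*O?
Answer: 95263/61424 ≈ 1.5509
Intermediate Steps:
k(z) = 25/22 (k(z) = 3*(1/22) + 1 = 3/22 + 1 = 25/22)
E(O) = -3*O/4 (E(O) = -(-1*(-3))*O/4 = -3*O/4)
(4329 + k(57))/(2753 + E(-52)) = (4329 + 25/22)/(2753 - 3/4*(-52)) = 95263/(22*(2753 + 39)) = (95263/22)/2792 = (95263/22)*(1/2792) = 95263/61424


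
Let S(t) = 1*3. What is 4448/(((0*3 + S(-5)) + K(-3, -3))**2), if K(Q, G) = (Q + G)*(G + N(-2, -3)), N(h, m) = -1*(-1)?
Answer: 4448/225 ≈ 19.769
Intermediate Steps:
N(h, m) = 1
S(t) = 3
K(Q, G) = (1 + G)*(G + Q) (K(Q, G) = (Q + G)*(G + 1) = (G + Q)*(1 + G) = (1 + G)*(G + Q))
4448/(((0*3 + S(-5)) + K(-3, -3))**2) = 4448/(((0*3 + 3) + (-3 - 3 + (-3)**2 - 3*(-3)))**2) = 4448/(((0 + 3) + (-3 - 3 + 9 + 9))**2) = 4448/((3 + 12)**2) = 4448/(15**2) = 4448/225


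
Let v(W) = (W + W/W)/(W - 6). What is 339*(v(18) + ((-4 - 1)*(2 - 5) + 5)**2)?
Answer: 544547/4 ≈ 1.3614e+5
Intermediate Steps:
v(W) = (1 + W)/(-6 + W) (v(W) = (W + 1)/(-6 + W) = (1 + W)/(-6 + W))
339*(v(18) + ((-4 - 1)*(2 - 5) + 5)**2) = 339*((1 + 18)/(-6 + 18) + ((-4 - 1)*(2 - 5) + 5)**2) = 339*(19/12 + (-5*(-3) + 5)**2) = 339*((1/12)*19 + (15 + 5)**2) = 339*(19/12 + 20**2) = 339*(19/12 + 400) = 339*(4819/12) = 544547/4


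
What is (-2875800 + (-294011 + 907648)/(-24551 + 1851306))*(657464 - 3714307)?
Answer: 16058762205882479009/1826755 ≈ 8.7909e+12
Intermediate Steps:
(-2875800 + (-294011 + 907648)/(-24551 + 1851306))*(657464 - 3714307) = (-2875800 + 613637/1826755)*(-3056843) = -5253381415363/1826755*(-3056843) = 16058762205882479009/1826755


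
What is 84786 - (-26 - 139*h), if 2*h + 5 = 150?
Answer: 189779/2 ≈ 94890.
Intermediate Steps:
h = 145/2 (h = -5/2 + (½)*150 = -5/2 + 75 = 145/2 ≈ 72.500)
84786 - (-26 - 139*h) = 84786 - (-26 - 139*145/2) = 84786 - (-26 - 20155/2) = 84786 - 1*(-20207/2) = 84786 + 20207/2 = 189779/2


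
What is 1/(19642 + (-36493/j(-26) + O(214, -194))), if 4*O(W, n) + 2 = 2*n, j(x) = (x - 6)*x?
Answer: 832/16224531 ≈ 5.1280e-5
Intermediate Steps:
j(x) = x*(-6 + x) (j(x) = (-6 + x)*x = x*(-6 + x))
O(W, n) = -½ + n/2 (O(W, n) = -½ + (2*n)/4 = -½ + n/2)
1/(19642 + (-36493/j(-26) + O(214, -194))) = 1/(19642 + (-36493*(-1/(26*(-6 - 26))) + (-½ + (½)*(-194)))) = 1/(19642 + (-36493/((-26*(-32))) + (-½ - 97))) = 1/(19642 + (-36493/832 - 195/2)) = 1/(19642 - 117613/832) = 1/(16224531/832) = 832/16224531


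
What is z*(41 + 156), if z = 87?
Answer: 17139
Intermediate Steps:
z*(41 + 156) = 87*(41 + 156) = 87*197 = 17139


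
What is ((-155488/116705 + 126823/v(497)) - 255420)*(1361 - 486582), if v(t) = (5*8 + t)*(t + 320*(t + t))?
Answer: 2474428562383933022919337/19965406957545 ≈ 1.2394e+11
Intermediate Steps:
v(t) = 641*t*(40 + t) (v(t) = (40 + t)*(t + 320*(2*t)) = (40 + t)*(t + 640*t) = (40 + t)*(641*t) = 641*t*(40 + t))
((-155488/116705 + 126823/v(497)) - 255420)*(1361 - 486582) = ((-155488/116705 + 126823/((641*497*(40 + 497)))) - 255420)*(1361 - 486582) = ((-155488*1/116705 + 126823/((641*497*537))) - 255420)*(-485221) = ((-155488/116705 + 126823/171075849) - 255420)*(-485221) = (-26585440731097/19965406957545 - 255420)*(-485221) = -5099590830536874997/19965406957545*(-485221) = 2474428562383933022919337/19965406957545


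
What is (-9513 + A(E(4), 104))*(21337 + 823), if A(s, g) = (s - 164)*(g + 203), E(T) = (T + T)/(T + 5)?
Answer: -11884252880/9 ≈ -1.3205e+9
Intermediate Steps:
E(T) = 2*T/(5 + T) (E(T) = (2*T)/(5 + T) = 2*T/(5 + T))
A(s, g) = (-164 + s)*(203 + g)
(-9513 + A(E(4), 104))*(21337 + 823) = (-9513 + (-33292 - 164*104 + 203*(2*4/(5 + 4)) + 104*(2*4/(5 + 4))))*(21337 + 823) = (-9513 + (-33292 - 17056 + 203*(2*4/9) + 104*(2*4/9)))*22160 = (-9513 + (-33292 - 17056 + 203*(2*4*(⅑)) + 104*(2*4*(⅑))))*22160 = (-9513 + (-33292 - 17056 + 203*(8/9) + 104*(8/9)))*22160 = (-9513 + (-33292 - 17056 + 1624/9 + 832/9))*22160 = (-9513 - 450676/9)*22160 = -536293/9*22160 = -11884252880/9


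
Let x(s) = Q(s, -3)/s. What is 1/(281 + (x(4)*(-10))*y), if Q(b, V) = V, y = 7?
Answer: 2/667 ≈ 0.0029985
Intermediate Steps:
x(s) = -3/s
1/(281 + (x(4)*(-10))*y) = 1/(281 + (-3/4*(-10))*7) = 1/(281 + (-3*¼*(-10))*7) = 1/(281 - ¾*(-10)*7) = 1/(281 + (15/2)*7) = 1/(281 + 105/2) = 1/(667/2) = 2/667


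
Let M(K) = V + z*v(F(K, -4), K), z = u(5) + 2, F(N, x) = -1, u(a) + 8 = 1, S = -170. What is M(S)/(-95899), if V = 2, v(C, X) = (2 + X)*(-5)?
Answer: 4198/95899 ≈ 0.043775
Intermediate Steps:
u(a) = -7 (u(a) = -8 + 1 = -7)
v(C, X) = -10 - 5*X
z = -5 (z = -7 + 2 = -5)
M(K) = 52 + 25*K (M(K) = 2 - 5*(-10 - 5*K) = 2 + (50 + 25*K) = 52 + 25*K)
M(S)/(-95899) = (52 + 25*(-170))/(-95899) = (52 - 4250)*(-1/95899) = -4198*(-1/95899) = 4198/95899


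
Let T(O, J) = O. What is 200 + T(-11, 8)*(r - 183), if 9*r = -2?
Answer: 19939/9 ≈ 2215.4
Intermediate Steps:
r = -2/9 (r = (1/9)*(-2) = -2/9 ≈ -0.22222)
200 + T(-11, 8)*(r - 183) = 200 - 11*(-2/9 - 183) = 200 - 11*(-1649/9) = 200 + 18139/9 = 19939/9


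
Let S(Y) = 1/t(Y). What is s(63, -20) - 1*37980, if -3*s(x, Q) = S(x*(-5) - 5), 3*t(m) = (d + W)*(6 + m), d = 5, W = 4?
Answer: -107331479/2826 ≈ -37980.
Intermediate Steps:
t(m) = 18 + 3*m (t(m) = ((5 + 4)*(6 + m))/3 = (9*(6 + m))/3 = (54 + 9*m)/3 = 18 + 3*m)
S(Y) = 1/(18 + 3*Y)
s(x, Q) = -1/(9*(1 - 5*x)) (s(x, Q) = -1/(9*(6 + (x*(-5) - 5))) = -1/(9*(6 + (-5*x - 5))) = -1/(9*(6 + (-5 - 5*x))) = -1/(9*(1 - 5*x)))
s(63, -20) - 1*37980 = 1/(9*(-1 + 5*63)) - 1*37980 = 1/(9*(-1 + 315)) - 37980 = (1/9)/314 - 37980 = (1/9)*(1/314) - 37980 = 1/2826 - 37980 = -107331479/2826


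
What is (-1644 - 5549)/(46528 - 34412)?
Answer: -7193/12116 ≈ -0.59368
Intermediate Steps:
(-1644 - 5549)/(46528 - 34412) = -7193/12116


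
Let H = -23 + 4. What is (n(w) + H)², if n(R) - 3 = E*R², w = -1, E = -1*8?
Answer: 576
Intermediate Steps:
E = -8
n(R) = 3 - 8*R²
H = -19
(n(w) + H)² = ((3 - 8*(-1)²) - 19)² = ((3 - 8*1) - 19)² = ((3 - 8) - 19)² = (-5 - 19)² = (-24)² = 576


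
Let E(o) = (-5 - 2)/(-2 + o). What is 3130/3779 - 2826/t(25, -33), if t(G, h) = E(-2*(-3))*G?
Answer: 43265566/661325 ≈ 65.423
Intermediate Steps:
E(o) = -7/(-2 + o)
t(G, h) = -7*G/4 (t(G, h) = (-7/(-2 - 2*(-3)))*G = (-7/(-2 + 6))*G = (-7/4)*G = (-7*¼)*G = -7*G/4)
3130/3779 - 2826/t(25, -33) = 3130/3779 - 2826/((-7/4*25)) = 3130*(1/3779) - 2826/(-175/4) = 3130/3779 - 2826*(-4/175) = 3130/3779 + 11304/175 = 43265566/661325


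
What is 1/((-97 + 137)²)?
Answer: 1/1600 ≈ 0.00062500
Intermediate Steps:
1/((-97 + 137)²) = 1/(40²) = 1/1600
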